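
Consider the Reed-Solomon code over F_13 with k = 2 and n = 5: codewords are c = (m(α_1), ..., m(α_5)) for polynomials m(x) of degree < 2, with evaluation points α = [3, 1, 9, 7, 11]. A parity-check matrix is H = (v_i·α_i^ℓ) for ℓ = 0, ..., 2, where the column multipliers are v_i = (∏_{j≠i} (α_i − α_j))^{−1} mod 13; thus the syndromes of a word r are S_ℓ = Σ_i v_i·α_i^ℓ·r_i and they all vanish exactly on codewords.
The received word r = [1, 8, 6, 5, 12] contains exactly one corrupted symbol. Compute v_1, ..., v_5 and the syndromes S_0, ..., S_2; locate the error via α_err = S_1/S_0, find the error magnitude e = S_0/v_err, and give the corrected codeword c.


S = (7, 10, 5), error at position 4, error magnitude e = 5, c = [1, 8, 6, 0, 12].

Step 1: column multipliers v_i = (∏_{j≠i}(α_i − α_j))^{−1} mod 13.
  i = 1 (α = 3): (3−1)(3−9)(3−7)(3−11) = 2·(−6)·(−4)·(−8) = −384 ≡ 6, so v_1 = 6^{−1} = 11 (mod 13).
  i = 2 (α = 1): (1−3)(1−9)(1−7)(1−11) = (−2)·(−8)·(−6)·(−10) = 960 ≡ 11, so v_2 = 11^{−1} = 6 (mod 13).
  i = 3 (α = 9): (9−3)(9−1)(9−7)(9−11) = 6·8·2·(−2) = −192 ≡ 3, so v_3 = 3^{−1} = 9 (mod 13).
  i = 4 (α = 7): (7−3)(7−1)(7−9)(7−11) = 4·6·(−2)·(−4) = 192 ≡ 10, so v_4 = 10^{−1} = 4 (mod 13).
  i = 5 (α = 11): (11−3)(11−1)(11−9)(11−7) = 8·10·2·4 = 640 ≡ 3, so v_5 = 3^{−1} = 9 (mod 13).
  v = [11, 6, 9, 4, 9].
Step 2: syndromes of r = [1, 8, 6, 5, 12] (all sums mod 13).
  S_0 = Σ v_i r_i = 11·1 + 6·8 + 9·6 + 4·5 + 9·12 = 241 ≡ 7.
  S_1 = Σ v_i α_i r_i = 11·3·1 + 6·1·8 + 9·9·6 + 4·7·5 + 9·11·12 = 1895 ≡ 10.
  α_i^2 mod 13 = [9, 1, 3, 10, 4].
  S_2 = Σ v_i α_i^2 r_i = 11·9·1 + 6·1·8 + 9·3·6 + 4·10·5 + 9·4·12 = 941 ≡ 5.
  S = (7, 10, 5) ≠ 0, so r is not a codeword (an error is present).
Step 3: locate the error. For a single error e at position i, S_ℓ = v_i·e·α_i^ℓ, so α_err = S_1/S_0.
  S_0^{−1} = 7^{−1} = 2 (mod 13), so α_err = 10·2 = 20 ≡ 7 = α_4. Error position i = 4.
  Consistency check: S_2/S_1 = 5·4 = 20 ≡ 7 = α_err ✓ (single-error assumption holds).
Step 4: error magnitude e = S_0/v_4 = S_0·∏_{j≠4}(α_4 − α_j) = 7·10 = 70 ≡ 5 (mod 13).
Step 5: correct position 4: c_4 = r_4 − e = 5 − 5 ≡ 0 (mod 13). Hence c = [1, 8, 6, 0, 12].
  Check: interpolating c through the α_i gives m(x) = 5 + 3·x (degree < 2) with m(α_i) = c_i for every i, so c is indeed a codeword.


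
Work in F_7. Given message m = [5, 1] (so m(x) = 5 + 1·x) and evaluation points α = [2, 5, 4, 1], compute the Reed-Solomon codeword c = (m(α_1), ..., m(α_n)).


c = [0, 3, 2, 6]

Message polynomial: m(x) = 5 + 1·x (mod 7).
For each evaluation point α_i, compute m(α_i) mod 7:
  α_1 = 2: Horner steps 1 → 0, so m(2) = 0.
  α_2 = 5: Horner steps 1 → 3, so m(5) = 3.
  α_3 = 4: Horner steps 1 → 2, so m(4) = 2.
  α_4 = 1: Horner steps 1 → 6, so m(1) = 6.
Codeword c = [0, 3, 2, 6] ∈ F_7^4.


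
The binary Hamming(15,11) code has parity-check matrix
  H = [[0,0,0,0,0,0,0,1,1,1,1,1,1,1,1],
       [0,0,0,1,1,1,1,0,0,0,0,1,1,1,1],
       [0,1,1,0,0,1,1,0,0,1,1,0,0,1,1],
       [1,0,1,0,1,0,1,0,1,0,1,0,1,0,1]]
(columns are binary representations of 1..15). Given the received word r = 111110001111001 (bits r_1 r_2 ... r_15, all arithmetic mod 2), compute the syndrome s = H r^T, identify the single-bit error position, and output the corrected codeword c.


s = (1, 0, 1, 0)^T, error position = 10, corrected codeword c = 111110001011001

Compute s = H r^T mod 2 one row at a time:
  s_1 = 0 + 1 + 1 + 1 + 1 + 0 + 0 + 1 = 5 ≡ 1 (mod 2).
  s_2 = 1 + 1 + 0 + 0 + 1 + 0 + 0 + 1 = 4 ≡ 0 (mod 2).
  s_3 = 1 + 1 + 0 + 0 + 1 + 1 + 0 + 1 = 5 ≡ 1 (mod 2).
  s_4 = 1 + 1 + 1 + 0 + 1 + 1 + 0 + 1 = 6 ≡ 0 (mod 2).
s = (1, 0, 1, 0)^T — this equals column 10 of H (binary 1010), so error is at position 10.
Correct: flip bit 10 of r = 111110001111001 to get c = 111110001011001.


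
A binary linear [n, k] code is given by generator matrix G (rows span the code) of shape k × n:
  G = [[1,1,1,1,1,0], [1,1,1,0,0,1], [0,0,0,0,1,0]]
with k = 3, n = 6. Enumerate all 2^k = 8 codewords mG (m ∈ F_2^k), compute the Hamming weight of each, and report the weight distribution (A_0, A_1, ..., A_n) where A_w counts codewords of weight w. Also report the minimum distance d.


Weight distribution: A_0 = 1, A_1 = 1, A_2 = 1, A_3 = 1, A_4 = 2, A_5 = 2. Minimum distance d = 1.

Enumerate all 2^3 = 8 messages m ∈ F_2^3.
For each, compute codeword c = mG in F_2^6, then tally its weight.
  m = 000 → c = 000000, weight = 0.
  m = 100 → c = 111110, weight = 5.
  m = 010 → c = 111001, weight = 4.
  m = 110 → c = 000111, weight = 3.
  m = 001 → c = 000010, weight = 1.
  m = 101 → c = 111100, weight = 4.
  m = 011 → c = 111011, weight = 5.
  m = 111 → c = 000101, weight = 2.
Tally weights:
  weight 0: 1 codewords.
  weight 1: 1 codewords.
  weight 2: 1 codewords.
  weight 3: 1 codewords.
  weight 4: 2 codewords.
  weight 5: 2 codewords.
Minimum distance d = smallest w > 0 with A_w > 0 = 1.
Sanity: Σ A_w = 8 = 2^3 = 8 ✓.


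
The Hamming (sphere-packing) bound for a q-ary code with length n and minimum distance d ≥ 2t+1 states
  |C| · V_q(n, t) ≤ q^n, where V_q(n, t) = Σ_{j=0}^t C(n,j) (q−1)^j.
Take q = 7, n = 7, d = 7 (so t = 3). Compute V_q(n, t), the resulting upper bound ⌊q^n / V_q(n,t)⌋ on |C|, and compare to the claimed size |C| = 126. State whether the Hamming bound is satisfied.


V_q(n, t) = 8359, q^n = 823543, Hamming bound = 98, |C| = 126 > bound (violated).

Step 1: Compute V_q(n, t) = Σ_{j=0}^3 C(n, j) (q−1)^j.
  j = 0: C(7,0)·(6)^0 = 1·1 = 1.
  j = 1: C(7,1)·(6)^1 = 7·6 = 42.
  j = 2: C(7,2)·(6)^2 = 21·36 = 756.
  j = 3: C(7,3)·(6)^3 = 35·216 = 7560.
  V_q(n, t) = 1 + 42 + 756 + 7560 = 8359.
Step 2: q^n = 7^7 = 823543.
Step 3: Hamming bound ⌊q^n / V_q(n,t)⌋ = ⌊823543/8359⌋ = 98.
Step 4: Compare |C| = 126 to 98: violated.
The claimed |C| lies above the Hamming bound, so no 7-ary code of length 7 with d ≥ 7 can have 126 codewords.


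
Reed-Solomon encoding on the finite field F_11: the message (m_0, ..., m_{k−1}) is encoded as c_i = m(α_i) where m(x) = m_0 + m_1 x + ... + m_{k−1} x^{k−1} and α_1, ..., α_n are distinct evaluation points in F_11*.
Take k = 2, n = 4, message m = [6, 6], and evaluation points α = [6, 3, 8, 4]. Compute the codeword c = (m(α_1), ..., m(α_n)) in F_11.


c = [9, 2, 10, 8]

Message polynomial: m(x) = 6 + 6·x (mod 11).
For each evaluation point α_i, compute m(α_i) mod 11:
  α_1 = 6: Horner steps 6 → 9, so m(6) = 9.
  α_2 = 3: Horner steps 6 → 2, so m(3) = 2.
  α_3 = 8: Horner steps 6 → 10, so m(8) = 10.
  α_4 = 4: Horner steps 6 → 8, so m(4) = 8.
Codeword c = [9, 2, 10, 8] ∈ F_11^4.


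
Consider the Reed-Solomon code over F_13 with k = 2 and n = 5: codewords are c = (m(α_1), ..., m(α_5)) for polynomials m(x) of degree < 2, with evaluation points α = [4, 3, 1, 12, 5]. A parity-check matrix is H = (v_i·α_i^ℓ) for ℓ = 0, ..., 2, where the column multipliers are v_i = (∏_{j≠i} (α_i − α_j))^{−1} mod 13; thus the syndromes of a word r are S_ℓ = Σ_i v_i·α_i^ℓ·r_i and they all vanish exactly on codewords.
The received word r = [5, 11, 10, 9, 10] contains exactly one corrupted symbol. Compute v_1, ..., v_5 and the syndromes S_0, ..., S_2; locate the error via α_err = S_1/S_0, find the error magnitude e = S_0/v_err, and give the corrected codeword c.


S = (7, 9, 6), error at position 5, error magnitude e = 11, c = [5, 11, 10, 9, 12].

Step 1: column multipliers v_i = (∏_{j≠i}(α_i − α_j))^{−1} mod 13.
  i = 1 (α = 4): (4−3)(4−1)(4−12)(4−5) = 1·3·(−8)·(−1) = 24 ≡ 11, so v_1 = 11^{−1} = 6 (mod 13).
  i = 2 (α = 3): (3−4)(3−1)(3−12)(3−5) = (−1)·2·(−9)·(−2) = −36 ≡ 3, so v_2 = 3^{−1} = 9 (mod 13).
  i = 3 (α = 1): (1−4)(1−3)(1−12)(1−5) = (−3)·(−2)·(−11)·(−4) = 264 ≡ 4, so v_3 = 4^{−1} = 10 (mod 13).
  i = 4 (α = 12): (12−4)(12−3)(12−1)(12−5) = 8·9·11·7 = 5544 ≡ 6, so v_4 = 6^{−1} = 11 (mod 13).
  i = 5 (α = 5): (5−4)(5−3)(5−1)(5−12) = 1·2·4·(−7) = −56 ≡ 9, so v_5 = 9^{−1} = 3 (mod 13).
  v = [6, 9, 10, 11, 3].
Step 2: syndromes of r = [5, 11, 10, 9, 10] (all sums mod 13).
  S_0 = Σ v_i r_i = 6·5 + 9·11 + 10·10 + 11·9 + 3·10 = 358 ≡ 7.
  S_1 = Σ v_i α_i r_i = 6·4·5 + 9·3·11 + 10·1·10 + 11·12·9 + 3·5·10 = 1855 ≡ 9.
  α_i^2 mod 13 = [3, 9, 1, 1, 12].
  S_2 = Σ v_i α_i^2 r_i = 6·3·5 + 9·9·11 + 10·1·10 + 11·1·9 + 3·12·10 = 1540 ≡ 6.
  S = (7, 9, 6) ≠ 0, so r is not a codeword (an error is present).
Step 3: locate the error. For a single error e at position i, S_ℓ = v_i·e·α_i^ℓ, so α_err = S_1/S_0.
  S_0^{−1} = 7^{−1} = 2 (mod 13), so α_err = 9·2 = 18 ≡ 5 = α_5. Error position i = 5.
  Consistency check: S_2/S_1 = 6·3 = 18 ≡ 5 = α_err ✓ (single-error assumption holds).
Step 4: error magnitude e = S_0/v_5 = S_0·∏_{j≠5}(α_5 − α_j) = 7·9 = 63 ≡ 11 (mod 13).
Step 5: correct position 5: c_5 = r_5 − e = 10 − 11 ≡ 12 (mod 13). Hence c = [5, 11, 10, 9, 12].
  Check: interpolating c through the α_i gives m(x) = 3 + 7·x (degree < 2) with m(α_i) = c_i for every i, so c is indeed a codeword.


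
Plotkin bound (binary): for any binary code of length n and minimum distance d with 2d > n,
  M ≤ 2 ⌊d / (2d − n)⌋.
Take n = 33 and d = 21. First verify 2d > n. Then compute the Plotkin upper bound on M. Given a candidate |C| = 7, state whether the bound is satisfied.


Plotkin bound M ≤ 4; given |C| = 7 > bound (violated).

Check applicability: 2d = 42, n = 33.
2d − n = 9 > 0, so Plotkin applies.
Compute d/(2d−n) = 21/9 ≈ 2.3333.
⌊d/(2d−n)⌋ = 2.
Plotkin bound: M ≤ 2·2 = 4.
Given |C| = 7, check: VIOLATED.
This |C| is above the Plotkin bound, so no binary code with n = 33, d = 21 and 7 codewords exists.


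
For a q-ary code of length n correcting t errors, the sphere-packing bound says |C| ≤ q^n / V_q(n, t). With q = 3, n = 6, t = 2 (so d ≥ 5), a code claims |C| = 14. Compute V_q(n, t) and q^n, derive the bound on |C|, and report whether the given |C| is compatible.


V_q(n, t) = 73, q^n = 729, Hamming bound = 9, |C| = 14 > bound (violated).

Step 1: Compute V_q(n, t) = Σ_{j=0}^2 C(n, j) (q−1)^j.
  j = 0: C(6,0)·(2)^0 = 1·1 = 1.
  j = 1: C(6,1)·(2)^1 = 6·2 = 12.
  j = 2: C(6,2)·(2)^2 = 15·4 = 60.
  V_q(n, t) = 1 + 12 + 60 = 73.
Step 2: q^n = 3^6 = 729.
Step 3: Hamming bound ⌊q^n / V_q(n,t)⌋ = ⌊729/73⌋ = 9.
Step 4: Compare |C| = 14 to 9: violated.
The claimed |C| lies above the Hamming bound, so no 3-ary code of length 6 with d ≥ 5 can have 14 codewords.


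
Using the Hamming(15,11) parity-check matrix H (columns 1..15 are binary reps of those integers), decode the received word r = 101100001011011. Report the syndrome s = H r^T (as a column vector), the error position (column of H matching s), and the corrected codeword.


s = (1, 0, 0, 1)^T, error position = 9, corrected codeword c = 101100000011011

Compute s = H r^T mod 2 one row at a time:
  s_1 = 0 + 1 + 0 + 1 + 1 + 0 + 1 + 1 = 5 ≡ 1 (mod 2).
  s_2 = 1 + 0 + 0 + 0 + 1 + 0 + 1 + 1 = 4 ≡ 0 (mod 2).
  s_3 = 0 + 1 + 0 + 0 + 0 + 1 + 1 + 1 = 4 ≡ 0 (mod 2).
  s_4 = 1 + 1 + 0 + 0 + 1 + 1 + 0 + 1 = 5 ≡ 1 (mod 2).
s = (1, 0, 0, 1)^T — this equals column 9 of H (binary 1001), so error is at position 9.
Correct: flip bit 9 of r = 101100001011011 to get c = 101100000011011.


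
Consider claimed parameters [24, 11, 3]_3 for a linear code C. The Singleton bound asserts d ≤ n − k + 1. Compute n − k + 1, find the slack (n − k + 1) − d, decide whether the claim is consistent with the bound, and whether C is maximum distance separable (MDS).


Singleton RHS = n − k + 1 = 14, slack = 11, bound satisfied, not MDS.

Singleton bound: d ≤ n − k + 1.
Here n = 24, k = 11, so n − k + 1 = 14.
Given d = 3, check d ≤ 14: YES.
Slack = (n − k + 1) − d = 11.
The code is NOT MDS (slack = 11 > 0).
Description: the claimed parameters are [24, 11, 3]_3; such a code would be non-MDS.


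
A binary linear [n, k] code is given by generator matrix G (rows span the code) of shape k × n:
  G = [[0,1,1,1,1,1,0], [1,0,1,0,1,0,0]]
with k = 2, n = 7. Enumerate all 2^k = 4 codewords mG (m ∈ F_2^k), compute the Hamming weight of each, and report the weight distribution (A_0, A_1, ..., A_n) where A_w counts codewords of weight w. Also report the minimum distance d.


Weight distribution: A_0 = 1, A_3 = 1, A_4 = 1, A_5 = 1. Minimum distance d = 3.

Enumerate all 2^2 = 4 messages m ∈ F_2^2.
For each, compute codeword c = mG in F_2^7, then tally its weight.
  m = 00 → c = 0000000, weight = 0.
  m = 10 → c = 0111110, weight = 5.
  m = 01 → c = 1010100, weight = 3.
  m = 11 → c = 1101010, weight = 4.
Tally weights:
  weight 0: 1 codewords.
  weight 3: 1 codewords.
  weight 4: 1 codewords.
  weight 5: 1 codewords.
Minimum distance d = smallest w > 0 with A_w > 0 = 3.
Sanity: Σ A_w = 4 = 2^2 = 4 ✓.


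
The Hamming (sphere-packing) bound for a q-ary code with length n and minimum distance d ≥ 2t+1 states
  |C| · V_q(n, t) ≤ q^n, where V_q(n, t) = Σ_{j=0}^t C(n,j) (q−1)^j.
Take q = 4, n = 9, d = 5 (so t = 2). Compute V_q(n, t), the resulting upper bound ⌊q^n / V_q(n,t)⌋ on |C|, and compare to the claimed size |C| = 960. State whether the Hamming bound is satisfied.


V_q(n, t) = 352, q^n = 262144, Hamming bound = 744, |C| = 960 > bound (violated).

Step 1: Compute V_q(n, t) = Σ_{j=0}^2 C(n, j) (q−1)^j.
  j = 0: C(9,0)·(3)^0 = 1·1 = 1.
  j = 1: C(9,1)·(3)^1 = 9·3 = 27.
  j = 2: C(9,2)·(3)^2 = 36·9 = 324.
  V_q(n, t) = 1 + 27 + 324 = 352.
Step 2: q^n = 4^9 = 262144.
Step 3: Hamming bound ⌊q^n / V_q(n,t)⌋ = ⌊262144/352⌋ = 744.
Step 4: Compare |C| = 960 to 744: violated.
The claimed |C| lies above the Hamming bound, so no 4-ary code of length 9 with d ≥ 5 can have 960 codewords.


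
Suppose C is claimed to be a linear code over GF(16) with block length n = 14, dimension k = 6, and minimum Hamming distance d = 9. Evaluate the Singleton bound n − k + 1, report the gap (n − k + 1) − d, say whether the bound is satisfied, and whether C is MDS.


Singleton RHS = n − k + 1 = 9, slack = 0, bound satisfied, MDS.

Singleton bound: d ≤ n − k + 1.
Here n = 14, k = 6, so n − k + 1 = 9.
Given d = 9, check d ≤ 9: YES.
Slack = (n − k + 1) − d = 0.
The code is MDS (slack = 0).
Description: the claimed parameters are [14, 6, 9]_16; such a code would be MDS (meets Singleton bound).


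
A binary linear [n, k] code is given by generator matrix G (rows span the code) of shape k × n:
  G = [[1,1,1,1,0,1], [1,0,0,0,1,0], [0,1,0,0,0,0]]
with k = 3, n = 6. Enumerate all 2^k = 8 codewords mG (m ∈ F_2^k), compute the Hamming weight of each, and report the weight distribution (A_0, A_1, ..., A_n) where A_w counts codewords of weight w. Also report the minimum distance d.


Weight distribution: A_0 = 1, A_1 = 1, A_2 = 1, A_3 = 1, A_4 = 2, A_5 = 2. Minimum distance d = 1.

Enumerate all 2^3 = 8 messages m ∈ F_2^3.
For each, compute codeword c = mG in F_2^6, then tally its weight.
  m = 000 → c = 000000, weight = 0.
  m = 100 → c = 111101, weight = 5.
  m = 010 → c = 100010, weight = 2.
  m = 110 → c = 011111, weight = 5.
  m = 001 → c = 010000, weight = 1.
  m = 101 → c = 101101, weight = 4.
  m = 011 → c = 110010, weight = 3.
  m = 111 → c = 001111, weight = 4.
Tally weights:
  weight 0: 1 codewords.
  weight 1: 1 codewords.
  weight 2: 1 codewords.
  weight 3: 1 codewords.
  weight 4: 2 codewords.
  weight 5: 2 codewords.
Minimum distance d = smallest w > 0 with A_w > 0 = 1.
Sanity: Σ A_w = 8 = 2^3 = 8 ✓.


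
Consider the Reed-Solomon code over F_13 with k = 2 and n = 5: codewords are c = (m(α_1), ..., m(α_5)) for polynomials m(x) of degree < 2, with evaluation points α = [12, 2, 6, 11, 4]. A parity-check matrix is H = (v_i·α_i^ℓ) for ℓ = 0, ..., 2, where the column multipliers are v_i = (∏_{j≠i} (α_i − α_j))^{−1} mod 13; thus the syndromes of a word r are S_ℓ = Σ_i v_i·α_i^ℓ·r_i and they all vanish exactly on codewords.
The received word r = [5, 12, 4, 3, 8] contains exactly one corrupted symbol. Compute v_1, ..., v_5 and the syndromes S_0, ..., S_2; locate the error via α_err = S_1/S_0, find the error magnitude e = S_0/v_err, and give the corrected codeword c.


S = (10, 6, 1), error at position 4, error magnitude e = 9, c = [5, 12, 4, 7, 8].

Step 1: column multipliers v_i = (∏_{j≠i}(α_i − α_j))^{−1} mod 13.
  i = 1 (α = 12): (12−2)(12−6)(12−11)(12−4) = 10·6·1·8 = 480 ≡ 12, so v_1 = 12^{−1} = 12 (mod 13).
  i = 2 (α = 2): (2−12)(2−6)(2−11)(2−4) = (−10)·(−4)·(−9)·(−2) = 720 ≡ 5, so v_2 = 5^{−1} = 8 (mod 13).
  i = 3 (α = 6): (6−12)(6−2)(6−11)(6−4) = (−6)·4·(−5)·2 = 240 ≡ 6, so v_3 = 6^{−1} = 11 (mod 13).
  i = 4 (α = 11): (11−12)(11−2)(11−6)(11−4) = (−1)·9·5·7 = −315 ≡ 10, so v_4 = 10^{−1} = 4 (mod 13).
  i = 5 (α = 4): (4−12)(4−2)(4−6)(4−11) = (−8)·2·(−2)·(−7) = −224 ≡ 10, so v_5 = 10^{−1} = 4 (mod 13).
  v = [12, 8, 11, 4, 4].
Step 2: syndromes of r = [5, 12, 4, 3, 8] (all sums mod 13).
  S_0 = Σ v_i r_i = 12·5 + 8·12 + 11·4 + 4·3 + 4·8 = 244 ≡ 10.
  S_1 = Σ v_i α_i r_i = 12·12·5 + 8·2·12 + 11·6·4 + 4·11·3 + 4·4·8 = 1436 ≡ 6.
  α_i^2 mod 13 = [1, 4, 10, 4, 3].
  S_2 = Σ v_i α_i^2 r_i = 12·1·5 + 8·4·12 + 11·10·4 + 4·4·3 + 4·3·8 = 1028 ≡ 1.
  S = (10, 6, 1) ≠ 0, so r is not a codeword (an error is present).
Step 3: locate the error. For a single error e at position i, S_ℓ = v_i·e·α_i^ℓ, so α_err = S_1/S_0.
  S_0^{−1} = 10^{−1} = 4 (mod 13), so α_err = 6·4 = 24 ≡ 11 = α_4. Error position i = 4.
  Consistency check: S_2/S_1 = 1·11 = 11 ≡ 11 = α_err ✓ (single-error assumption holds).
Step 4: error magnitude e = S_0/v_4 = S_0·∏_{j≠4}(α_4 − α_j) = 10·10 = 100 ≡ 9 (mod 13).
Step 5: correct position 4: c_4 = r_4 − e = 3 − 9 ≡ 7 (mod 13). Hence c = [5, 12, 4, 7, 8].
  Check: interpolating c through the α_i gives m(x) = 3 + 11·x (degree < 2) with m(α_i) = c_i for every i, so c is indeed a codeword.


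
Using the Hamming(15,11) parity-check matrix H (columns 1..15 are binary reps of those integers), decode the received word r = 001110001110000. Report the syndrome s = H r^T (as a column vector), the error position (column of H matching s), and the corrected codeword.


s = (1, 0, 1, 0)^T, error position = 10, corrected codeword c = 001110001010000

Compute s = H r^T mod 2 one row at a time:
  s_1 = 0 + 1 + 1 + 1 + 0 + 0 + 0 + 0 = 3 ≡ 1 (mod 2).
  s_2 = 1 + 1 + 0 + 0 + 0 + 0 + 0 + 0 = 2 ≡ 0 (mod 2).
  s_3 = 0 + 1 + 0 + 0 + 1 + 1 + 0 + 0 = 3 ≡ 1 (mod 2).
  s_4 = 0 + 1 + 1 + 0 + 1 + 1 + 0 + 0 = 4 ≡ 0 (mod 2).
s = (1, 0, 1, 0)^T — this equals column 10 of H (binary 1010), so error is at position 10.
Correct: flip bit 10 of r = 001110001110000 to get c = 001110001010000.


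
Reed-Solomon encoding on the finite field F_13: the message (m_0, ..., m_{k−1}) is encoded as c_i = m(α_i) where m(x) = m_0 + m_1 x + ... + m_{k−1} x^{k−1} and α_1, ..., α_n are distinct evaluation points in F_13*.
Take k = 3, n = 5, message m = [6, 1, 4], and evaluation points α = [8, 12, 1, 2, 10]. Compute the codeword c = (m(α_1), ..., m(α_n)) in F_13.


c = [10, 9, 11, 11, 0]

Message polynomial: m(x) = 6 + 1·x + 4·x^2 (mod 13).
For each evaluation point α_i, compute m(α_i) mod 13:
  α_1 = 8: Horner steps 4 → 7 → 10, so m(8) = 10.
  α_2 = 12: Horner steps 4 → 10 → 9, so m(12) = 9.
  α_3 = 1: Horner steps 4 → 5 → 11, so m(1) = 11.
  α_4 = 2: Horner steps 4 → 9 → 11, so m(2) = 11.
  α_5 = 10: Horner steps 4 → 2 → 0, so m(10) = 0.
Codeword c = [10, 9, 11, 11, 0] ∈ F_13^5.


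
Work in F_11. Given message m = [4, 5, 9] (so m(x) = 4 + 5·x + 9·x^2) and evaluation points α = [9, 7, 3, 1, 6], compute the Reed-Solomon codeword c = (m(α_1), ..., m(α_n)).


c = [8, 7, 1, 7, 6]

Message polynomial: m(x) = 4 + 5·x + 9·x^2 (mod 11).
For each evaluation point α_i, compute m(α_i) mod 11:
  α_1 = 9: Horner steps 9 → 9 → 8, so m(9) = 8.
  α_2 = 7: Horner steps 9 → 2 → 7, so m(7) = 7.
  α_3 = 3: Horner steps 9 → 10 → 1, so m(3) = 1.
  α_4 = 1: Horner steps 9 → 3 → 7, so m(1) = 7.
  α_5 = 6: Horner steps 9 → 4 → 6, so m(6) = 6.
Codeword c = [8, 7, 1, 7, 6] ∈ F_11^5.


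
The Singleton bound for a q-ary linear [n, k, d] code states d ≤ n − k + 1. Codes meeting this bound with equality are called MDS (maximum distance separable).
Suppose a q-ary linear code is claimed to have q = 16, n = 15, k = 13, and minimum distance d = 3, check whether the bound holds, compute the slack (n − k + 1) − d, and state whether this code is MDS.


Singleton RHS = n − k + 1 = 3, slack = 0, bound satisfied, MDS.

Singleton bound: d ≤ n − k + 1.
Here n = 15, k = 13, so n − k + 1 = 3.
Given d = 3, check d ≤ 3: YES.
Slack = (n − k + 1) − d = 0.
The code is MDS (slack = 0).
Description: the claimed parameters are [15, 13, 3]_16; such a code would be MDS (meets Singleton bound).


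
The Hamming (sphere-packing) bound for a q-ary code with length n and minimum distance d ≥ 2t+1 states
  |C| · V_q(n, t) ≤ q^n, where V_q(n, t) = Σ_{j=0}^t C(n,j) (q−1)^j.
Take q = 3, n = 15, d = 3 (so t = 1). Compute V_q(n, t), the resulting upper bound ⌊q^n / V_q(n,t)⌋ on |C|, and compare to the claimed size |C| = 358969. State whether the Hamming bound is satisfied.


V_q(n, t) = 31, q^n = 14348907, Hamming bound = 462867, |C| = 358969 ≤ bound (satisfied).

Step 1: Compute V_q(n, t) = Σ_{j=0}^1 C(n, j) (q−1)^j.
  j = 0: C(15,0)·(2)^0 = 1·1 = 1.
  j = 1: C(15,1)·(2)^1 = 15·2 = 30.
  V_q(n, t) = 1 + 30 = 31.
Step 2: q^n = 3^15 = 14348907.
Step 3: Hamming bound ⌊q^n / V_q(n,t)⌋ = ⌊14348907/31⌋ = 462867.
Step 4: Compare |C| = 358969 to 462867: satisfied.
The claimed |C| lies below the Hamming bound.


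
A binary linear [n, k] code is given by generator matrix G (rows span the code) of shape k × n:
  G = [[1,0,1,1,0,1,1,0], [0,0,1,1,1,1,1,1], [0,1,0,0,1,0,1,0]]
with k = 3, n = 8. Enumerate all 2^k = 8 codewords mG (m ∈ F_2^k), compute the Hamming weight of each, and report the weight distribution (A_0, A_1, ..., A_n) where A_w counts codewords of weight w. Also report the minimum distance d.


Weight distribution: A_0 = 1, A_3 = 2, A_4 = 1, A_5 = 2, A_6 = 2. Minimum distance d = 3.

Enumerate all 2^3 = 8 messages m ∈ F_2^3.
For each, compute codeword c = mG in F_2^8, then tally its weight.
  m = 000 → c = 00000000, weight = 0.
  m = 100 → c = 10110110, weight = 5.
  m = 010 → c = 00111111, weight = 6.
  m = 110 → c = 10001001, weight = 3.
  m = 001 → c = 01001010, weight = 3.
  m = 101 → c = 11111100, weight = 6.
  m = 011 → c = 01110101, weight = 5.
  m = 111 → c = 11000011, weight = 4.
Tally weights:
  weight 0: 1 codewords.
  weight 3: 2 codewords.
  weight 4: 1 codewords.
  weight 5: 2 codewords.
  weight 6: 2 codewords.
Minimum distance d = smallest w > 0 with A_w > 0 = 3.
Sanity: Σ A_w = 8 = 2^3 = 8 ✓.


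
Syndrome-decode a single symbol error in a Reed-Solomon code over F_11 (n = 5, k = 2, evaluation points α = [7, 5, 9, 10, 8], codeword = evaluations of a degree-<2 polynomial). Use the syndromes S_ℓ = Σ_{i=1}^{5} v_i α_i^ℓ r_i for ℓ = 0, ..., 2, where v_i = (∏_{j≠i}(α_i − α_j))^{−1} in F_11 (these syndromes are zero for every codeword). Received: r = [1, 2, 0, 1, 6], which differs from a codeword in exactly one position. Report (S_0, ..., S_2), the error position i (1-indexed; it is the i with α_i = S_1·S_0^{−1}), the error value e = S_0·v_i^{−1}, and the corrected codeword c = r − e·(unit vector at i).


S = (5, 6, 5), error at position 4, error magnitude e = 7, c = [1, 2, 0, 5, 6].

Step 1: column multipliers v_i = (∏_{j≠i}(α_i − α_j))^{−1} mod 11.
  i = 1 (α = 7): (7−5)(7−9)(7−10)(7−8) = 2·(−2)·(−3)·(−1) = −12 ≡ 10, so v_1 = 10^{−1} = 10 (mod 11).
  i = 2 (α = 5): (5−7)(5−9)(5−10)(5−8) = (−2)·(−4)·(−5)·(−3) = 120 ≡ 10, so v_2 = 10^{−1} = 10 (mod 11).
  i = 3 (α = 9): (9−7)(9−5)(9−10)(9−8) = 2·4·(−1)·1 = −8 ≡ 3, so v_3 = 3^{−1} = 4 (mod 11).
  i = 4 (α = 10): (10−7)(10−5)(10−9)(10−8) = 3·5·1·2 = 30 ≡ 8, so v_4 = 8^{−1} = 7 (mod 11).
  i = 5 (α = 8): (8−7)(8−5)(8−9)(8−10) = 1·3·(−1)·(−2) = 6 ≡ 6, so v_5 = 6^{−1} = 2 (mod 11).
  v = [10, 10, 4, 7, 2].
Step 2: syndromes of r = [1, 2, 0, 1, 6] (all sums mod 11).
  S_0 = Σ v_i r_i = 10·1 + 10·2 + 4·0 + 7·1 + 2·6 = 49 ≡ 5.
  S_1 = Σ v_i α_i r_i = 10·7·1 + 10·5·2 + 4·9·0 + 7·10·1 + 2·8·6 = 336 ≡ 6.
  α_i^2 mod 11 = [5, 3, 4, 1, 9].
  S_2 = Σ v_i α_i^2 r_i = 10·5·1 + 10·3·2 + 4·4·0 + 7·1·1 + 2·9·6 = 225 ≡ 5.
  S = (5, 6, 5) ≠ 0, so r is not a codeword (an error is present).
Step 3: locate the error. For a single error e at position i, S_ℓ = v_i·e·α_i^ℓ, so α_err = S_1/S_0.
  S_0^{−1} = 5^{−1} = 9 (mod 11), so α_err = 6·9 = 54 ≡ 10 = α_4. Error position i = 4.
  Consistency check: S_2/S_1 = 5·2 = 10 ≡ 10 = α_err ✓ (single-error assumption holds).
Step 4: error magnitude e = S_0/v_4 = S_0·∏_{j≠4}(α_4 − α_j) = 5·8 = 40 ≡ 7 (mod 11).
Step 5: correct position 4: c_4 = r_4 − e = 1 − 7 ≡ 5 (mod 11). Hence c = [1, 2, 0, 5, 6].
  Check: interpolating c through the α_i gives m(x) = 10 + 5·x (degree < 2) with m(α_i) = c_i for every i, so c is indeed a codeword.


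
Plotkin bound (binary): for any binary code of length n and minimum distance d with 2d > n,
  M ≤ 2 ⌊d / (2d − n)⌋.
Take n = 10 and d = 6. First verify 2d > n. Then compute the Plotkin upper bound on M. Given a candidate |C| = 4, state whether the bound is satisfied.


Plotkin bound M ≤ 6; given |C| = 4 ≤ bound (satisfied).

Check applicability: 2d = 12, n = 10.
2d − n = 2 > 0, so Plotkin applies.
Compute d/(2d−n) = 6/2 ≈ 3.0000.
⌊d/(2d−n)⌋ = 3.
Plotkin bound: M ≤ 2·3 = 6.
Given |C| = 4, check: satisfied.
This |C| is below the Plotkin bound.


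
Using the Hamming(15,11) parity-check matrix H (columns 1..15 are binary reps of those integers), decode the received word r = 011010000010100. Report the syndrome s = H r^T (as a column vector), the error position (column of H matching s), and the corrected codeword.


s = (0, 0, 1, 0)^T, error position = 2, corrected codeword c = 001010000010100

Compute s = H r^T mod 2 one row at a time:
  s_1 = 0 + 0 + 0 + 1 + 0 + 1 + 0 + 0 = 2 ≡ 0 (mod 2).
  s_2 = 0 + 1 + 0 + 0 + 0 + 1 + 0 + 0 = 2 ≡ 0 (mod 2).
  s_3 = 1 + 1 + 0 + 0 + 0 + 1 + 0 + 0 = 3 ≡ 1 (mod 2).
  s_4 = 0 + 1 + 1 + 0 + 0 + 1 + 1 + 0 = 4 ≡ 0 (mod 2).
s = (0, 0, 1, 0)^T — this equals column 2 of H (binary 0010), so error is at position 2.
Correct: flip bit 2 of r = 011010000010100 to get c = 001010000010100.


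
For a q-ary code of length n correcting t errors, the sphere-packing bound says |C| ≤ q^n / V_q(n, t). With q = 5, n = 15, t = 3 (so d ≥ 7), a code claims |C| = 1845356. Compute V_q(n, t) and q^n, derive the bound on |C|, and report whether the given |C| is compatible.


V_q(n, t) = 30861, q^n = 30517578125, Hamming bound = 988871, |C| = 1845356 > bound (violated).

Step 1: Compute V_q(n, t) = Σ_{j=0}^3 C(n, j) (q−1)^j.
  j = 0: C(15,0)·(4)^0 = 1·1 = 1.
  j = 1: C(15,1)·(4)^1 = 15·4 = 60.
  j = 2: C(15,2)·(4)^2 = 105·16 = 1680.
  j = 3: C(15,3)·(4)^3 = 455·64 = 29120.
  V_q(n, t) = 1 + 60 + 1680 + 29120 = 30861.
Step 2: q^n = 5^15 = 30517578125.
Step 3: Hamming bound ⌊q^n / V_q(n,t)⌋ = ⌊30517578125/30861⌋ = 988871.
Step 4: Compare |C| = 1845356 to 988871: violated.
The claimed |C| lies above the Hamming bound, so no 5-ary code of length 15 with d ≥ 7 can have 1845356 codewords.


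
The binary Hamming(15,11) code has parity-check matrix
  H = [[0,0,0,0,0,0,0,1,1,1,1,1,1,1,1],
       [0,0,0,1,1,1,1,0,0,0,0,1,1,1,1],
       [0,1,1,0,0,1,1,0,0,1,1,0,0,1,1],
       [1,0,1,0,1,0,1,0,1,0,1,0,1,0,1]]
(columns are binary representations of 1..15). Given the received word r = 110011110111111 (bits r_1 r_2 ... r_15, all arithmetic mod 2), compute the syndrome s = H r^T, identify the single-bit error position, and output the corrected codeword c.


s = (1, 1, 1, 0)^T, error position = 14, corrected codeword c = 110011110111101

Compute s = H r^T mod 2 one row at a time:
  s_1 = 1 + 0 + 1 + 1 + 1 + 1 + 1 + 1 = 7 ≡ 1 (mod 2).
  s_2 = 0 + 1 + 1 + 1 + 1 + 1 + 1 + 1 = 7 ≡ 1 (mod 2).
  s_3 = 1 + 0 + 1 + 1 + 1 + 1 + 1 + 1 = 7 ≡ 1 (mod 2).
  s_4 = 1 + 0 + 1 + 1 + 0 + 1 + 1 + 1 = 6 ≡ 0 (mod 2).
s = (1, 1, 1, 0)^T — this equals column 14 of H (binary 1110), so error is at position 14.
Correct: flip bit 14 of r = 110011110111111 to get c = 110011110111101.


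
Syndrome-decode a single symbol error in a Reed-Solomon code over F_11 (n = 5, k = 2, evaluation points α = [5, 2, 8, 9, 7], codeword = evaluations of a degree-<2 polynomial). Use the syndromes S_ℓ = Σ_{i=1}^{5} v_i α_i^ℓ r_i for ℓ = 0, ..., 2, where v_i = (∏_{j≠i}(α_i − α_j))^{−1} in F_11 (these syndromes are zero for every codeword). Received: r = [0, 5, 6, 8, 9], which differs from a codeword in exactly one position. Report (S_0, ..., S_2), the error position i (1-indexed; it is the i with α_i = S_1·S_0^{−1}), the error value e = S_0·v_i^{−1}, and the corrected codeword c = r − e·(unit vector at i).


S = (3, 10, 4), error at position 5, error magnitude e = 5, c = [0, 5, 6, 8, 4].

Step 1: column multipliers v_i = (∏_{j≠i}(α_i − α_j))^{−1} mod 11.
  i = 1 (α = 5): (5−2)(5−8)(5−9)(5−7) = 3·(−3)·(−4)·(−2) = −72 ≡ 5, so v_1 = 5^{−1} = 9 (mod 11).
  i = 2 (α = 2): (2−5)(2−8)(2−9)(2−7) = (−3)·(−6)·(−7)·(−5) = 630 ≡ 3, so v_2 = 3^{−1} = 4 (mod 11).
  i = 3 (α = 8): (8−5)(8−2)(8−9)(8−7) = 3·6·(−1)·1 = −18 ≡ 4, so v_3 = 4^{−1} = 3 (mod 11).
  i = 4 (α = 9): (9−5)(9−2)(9−8)(9−7) = 4·7·1·2 = 56 ≡ 1, so v_4 = 1^{−1} = 1 (mod 11).
  i = 5 (α = 7): (7−5)(7−2)(7−8)(7−9) = 2·5·(−1)·(−2) = 20 ≡ 9, so v_5 = 9^{−1} = 5 (mod 11).
  v = [9, 4, 3, 1, 5].
Step 2: syndromes of r = [0, 5, 6, 8, 9] (all sums mod 11).
  S_0 = Σ v_i r_i = 9·0 + 4·5 + 3·6 + 1·8 + 5·9 = 91 ≡ 3.
  S_1 = Σ v_i α_i r_i = 9·5·0 + 4·2·5 + 3·8·6 + 1·9·8 + 5·7·9 = 571 ≡ 10.
  α_i^2 mod 11 = [3, 4, 9, 4, 5].
  S_2 = Σ v_i α_i^2 r_i = 9·3·0 + 4·4·5 + 3·9·6 + 1·4·8 + 5·5·9 = 499 ≡ 4.
  S = (3, 10, 4) ≠ 0, so r is not a codeword (an error is present).
Step 3: locate the error. For a single error e at position i, S_ℓ = v_i·e·α_i^ℓ, so α_err = S_1/S_0.
  S_0^{−1} = 3^{−1} = 4 (mod 11), so α_err = 10·4 = 40 ≡ 7 = α_5. Error position i = 5.
  Consistency check: S_2/S_1 = 4·10 = 40 ≡ 7 = α_err ✓ (single-error assumption holds).
Step 4: error magnitude e = S_0/v_5 = S_0·∏_{j≠5}(α_5 − α_j) = 3·9 = 27 ≡ 5 (mod 11).
Step 5: correct position 5: c_5 = r_5 − e = 9 − 5 ≡ 4 (mod 11). Hence c = [0, 5, 6, 8, 4].
  Check: interpolating c through the α_i gives m(x) = 1 + 2·x (degree < 2) with m(α_i) = c_i for every i, so c is indeed a codeword.


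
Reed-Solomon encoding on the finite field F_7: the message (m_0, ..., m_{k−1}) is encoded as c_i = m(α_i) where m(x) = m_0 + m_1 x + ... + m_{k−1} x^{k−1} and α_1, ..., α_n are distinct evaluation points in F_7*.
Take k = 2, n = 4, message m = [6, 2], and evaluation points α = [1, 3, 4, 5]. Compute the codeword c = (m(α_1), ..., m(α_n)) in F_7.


c = [1, 5, 0, 2]

Message polynomial: m(x) = 6 + 2·x (mod 7).
For each evaluation point α_i, compute m(α_i) mod 7:
  α_1 = 1: Horner steps 2 → 1, so m(1) = 1.
  α_2 = 3: Horner steps 2 → 5, so m(3) = 5.
  α_3 = 4: Horner steps 2 → 0, so m(4) = 0.
  α_4 = 5: Horner steps 2 → 2, so m(5) = 2.
Codeword c = [1, 5, 0, 2] ∈ F_7^4.


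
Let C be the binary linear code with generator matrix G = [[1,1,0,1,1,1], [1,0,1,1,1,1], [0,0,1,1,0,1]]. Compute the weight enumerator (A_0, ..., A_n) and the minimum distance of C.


Weight distribution: A_0 = 1, A_2 = 2, A_3 = 2, A_4 = 1, A_5 = 2. Minimum distance d = 2.

Enumerate all 2^3 = 8 messages m ∈ F_2^3.
For each, compute codeword c = mG in F_2^6, then tally its weight.
  m = 000 → c = 000000, weight = 0.
  m = 100 → c = 110111, weight = 5.
  m = 010 → c = 101111, weight = 5.
  m = 110 → c = 011000, weight = 2.
  m = 001 → c = 001101, weight = 3.
  m = 101 → c = 111010, weight = 4.
  m = 011 → c = 100010, weight = 2.
  m = 111 → c = 010101, weight = 3.
Tally weights:
  weight 0: 1 codewords.
  weight 2: 2 codewords.
  weight 3: 2 codewords.
  weight 4: 1 codewords.
  weight 5: 2 codewords.
Minimum distance d = smallest w > 0 with A_w > 0 = 2.
Sanity: Σ A_w = 8 = 2^3 = 8 ✓.


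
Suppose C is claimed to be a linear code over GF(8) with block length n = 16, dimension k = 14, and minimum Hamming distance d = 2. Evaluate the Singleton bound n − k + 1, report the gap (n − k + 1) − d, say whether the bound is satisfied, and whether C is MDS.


Singleton RHS = n − k + 1 = 3, slack = 1, bound satisfied, not MDS.

Singleton bound: d ≤ n − k + 1.
Here n = 16, k = 14, so n − k + 1 = 3.
Given d = 2, check d ≤ 3: YES.
Slack = (n − k + 1) − d = 1.
The code is NOT MDS (slack = 1 > 0).
Description: the claimed parameters are [16, 14, 2]_8; such a code would be non-MDS.


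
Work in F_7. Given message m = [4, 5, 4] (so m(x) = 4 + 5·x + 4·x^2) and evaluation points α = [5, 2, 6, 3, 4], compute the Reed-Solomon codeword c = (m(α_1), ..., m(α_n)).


c = [3, 2, 3, 6, 4]

Message polynomial: m(x) = 4 + 5·x + 4·x^2 (mod 7).
For each evaluation point α_i, compute m(α_i) mod 7:
  α_1 = 5: Horner steps 4 → 4 → 3, so m(5) = 3.
  α_2 = 2: Horner steps 4 → 6 → 2, so m(2) = 2.
  α_3 = 6: Horner steps 4 → 1 → 3, so m(6) = 3.
  α_4 = 3: Horner steps 4 → 3 → 6, so m(3) = 6.
  α_5 = 4: Horner steps 4 → 0 → 4, so m(4) = 4.
Codeword c = [3, 2, 3, 6, 4] ∈ F_7^5.


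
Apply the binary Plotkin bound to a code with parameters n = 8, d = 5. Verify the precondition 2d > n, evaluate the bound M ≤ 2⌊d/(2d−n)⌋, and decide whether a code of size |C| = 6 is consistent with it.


Plotkin bound M ≤ 4; given |C| = 6 > bound (violated).

Check applicability: 2d = 10, n = 8.
2d − n = 2 > 0, so Plotkin applies.
Compute d/(2d−n) = 5/2 ≈ 2.5000.
⌊d/(2d−n)⌋ = 2.
Plotkin bound: M ≤ 2·2 = 4.
Given |C| = 6, check: VIOLATED.
This |C| is above the Plotkin bound, so no binary code with n = 8, d = 5 and 6 codewords exists.


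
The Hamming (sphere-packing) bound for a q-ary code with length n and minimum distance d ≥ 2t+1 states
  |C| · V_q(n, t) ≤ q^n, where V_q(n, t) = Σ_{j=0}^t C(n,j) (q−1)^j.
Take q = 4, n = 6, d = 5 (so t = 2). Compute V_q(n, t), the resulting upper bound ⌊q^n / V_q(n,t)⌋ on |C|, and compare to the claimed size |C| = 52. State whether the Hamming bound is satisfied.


V_q(n, t) = 154, q^n = 4096, Hamming bound = 26, |C| = 52 > bound (violated).

Step 1: Compute V_q(n, t) = Σ_{j=0}^2 C(n, j) (q−1)^j.
  j = 0: C(6,0)·(3)^0 = 1·1 = 1.
  j = 1: C(6,1)·(3)^1 = 6·3 = 18.
  j = 2: C(6,2)·(3)^2 = 15·9 = 135.
  V_q(n, t) = 1 + 18 + 135 = 154.
Step 2: q^n = 4^6 = 4096.
Step 3: Hamming bound ⌊q^n / V_q(n,t)⌋ = ⌊4096/154⌋ = 26.
Step 4: Compare |C| = 52 to 26: violated.
The claimed |C| lies above the Hamming bound, so no 4-ary code of length 6 with d ≥ 5 can have 52 codewords.


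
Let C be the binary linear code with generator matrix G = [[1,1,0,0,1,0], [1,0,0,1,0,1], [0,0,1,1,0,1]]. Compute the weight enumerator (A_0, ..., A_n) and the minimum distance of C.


Weight distribution: A_0 = 1, A_2 = 1, A_3 = 4, A_4 = 1, A_6 = 1. Minimum distance d = 2.

Enumerate all 2^3 = 8 messages m ∈ F_2^3.
For each, compute codeword c = mG in F_2^6, then tally its weight.
  m = 000 → c = 000000, weight = 0.
  m = 100 → c = 110010, weight = 3.
  m = 010 → c = 100101, weight = 3.
  m = 110 → c = 010111, weight = 4.
  m = 001 → c = 001101, weight = 3.
  m = 101 → c = 111111, weight = 6.
  m = 011 → c = 101000, weight = 2.
  m = 111 → c = 011010, weight = 3.
Tally weights:
  weight 0: 1 codewords.
  weight 2: 1 codewords.
  weight 3: 4 codewords.
  weight 4: 1 codewords.
  weight 6: 1 codewords.
Minimum distance d = smallest w > 0 with A_w > 0 = 2.
Sanity: Σ A_w = 8 = 2^3 = 8 ✓.


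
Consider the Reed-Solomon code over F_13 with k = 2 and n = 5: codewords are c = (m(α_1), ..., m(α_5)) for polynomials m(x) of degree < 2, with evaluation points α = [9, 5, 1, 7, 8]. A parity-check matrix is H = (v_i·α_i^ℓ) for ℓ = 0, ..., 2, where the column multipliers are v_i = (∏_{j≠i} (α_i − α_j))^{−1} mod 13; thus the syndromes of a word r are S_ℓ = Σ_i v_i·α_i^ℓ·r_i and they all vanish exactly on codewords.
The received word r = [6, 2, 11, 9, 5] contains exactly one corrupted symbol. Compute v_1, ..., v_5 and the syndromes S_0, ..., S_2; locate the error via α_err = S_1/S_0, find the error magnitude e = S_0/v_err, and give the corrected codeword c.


S = (4, 2, 1), error at position 4, error magnitude e = 5, c = [6, 2, 11, 4, 5].

Step 1: column multipliers v_i = (∏_{j≠i}(α_i − α_j))^{−1} mod 13.
  i = 1 (α = 9): (9−5)(9−1)(9−7)(9−8) = 4·8·2·1 = 64 ≡ 12, so v_1 = 12^{−1} = 12 (mod 13).
  i = 2 (α = 5): (5−9)(5−1)(5−7)(5−8) = (−4)·4·(−2)·(−3) = −96 ≡ 8, so v_2 = 8^{−1} = 5 (mod 13).
  i = 3 (α = 1): (1−9)(1−5)(1−7)(1−8) = (−8)·(−4)·(−6)·(−7) = 1344 ≡ 5, so v_3 = 5^{−1} = 8 (mod 13).
  i = 4 (α = 7): (7−9)(7−5)(7−1)(7−8) = (−2)·2·6·(−1) = 24 ≡ 11, so v_4 = 11^{−1} = 6 (mod 13).
  i = 5 (α = 8): (8−9)(8−5)(8−1)(8−7) = (−1)·3·7·1 = −21 ≡ 5, so v_5 = 5^{−1} = 8 (mod 13).
  v = [12, 5, 8, 6, 8].
Step 2: syndromes of r = [6, 2, 11, 9, 5] (all sums mod 13).
  S_0 = Σ v_i r_i = 12·6 + 5·2 + 8·11 + 6·9 + 8·5 = 264 ≡ 4.
  S_1 = Σ v_i α_i r_i = 12·9·6 + 5·5·2 + 8·1·11 + 6·7·9 + 8·8·5 = 1484 ≡ 2.
  α_i^2 mod 13 = [3, 12, 1, 10, 12].
  S_2 = Σ v_i α_i^2 r_i = 12·3·6 + 5·12·2 + 8·1·11 + 6·10·9 + 8·12·5 = 1444 ≡ 1.
  S = (4, 2, 1) ≠ 0, so r is not a codeword (an error is present).
Step 3: locate the error. For a single error e at position i, S_ℓ = v_i·e·α_i^ℓ, so α_err = S_1/S_0.
  S_0^{−1} = 4^{−1} = 10 (mod 13), so α_err = 2·10 = 20 ≡ 7 = α_4. Error position i = 4.
  Consistency check: S_2/S_1 = 1·7 = 7 ≡ 7 = α_err ✓ (single-error assumption holds).
Step 4: error magnitude e = S_0/v_4 = S_0·∏_{j≠4}(α_4 − α_j) = 4·11 = 44 ≡ 5 (mod 13).
Step 5: correct position 4: c_4 = r_4 − e = 9 − 5 ≡ 4 (mod 13). Hence c = [6, 2, 11, 4, 5].
  Check: interpolating c through the α_i gives m(x) = 10 + 1·x (degree < 2) with m(α_i) = c_i for every i, so c is indeed a codeword.


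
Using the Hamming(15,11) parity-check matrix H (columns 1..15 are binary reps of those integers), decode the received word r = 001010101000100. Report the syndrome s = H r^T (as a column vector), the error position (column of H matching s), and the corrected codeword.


s = (0, 1, 0, 1)^T, error position = 5, corrected codeword c = 001000101000100

Compute s = H r^T mod 2 one row at a time:
  s_1 = 0 + 1 + 0 + 0 + 0 + 1 + 0 + 0 = 2 ≡ 0 (mod 2).
  s_2 = 0 + 1 + 0 + 1 + 0 + 1 + 0 + 0 = 3 ≡ 1 (mod 2).
  s_3 = 0 + 1 + 0 + 1 + 0 + 0 + 0 + 0 = 2 ≡ 0 (mod 2).
  s_4 = 0 + 1 + 1 + 1 + 1 + 0 + 1 + 0 = 5 ≡ 1 (mod 2).
s = (0, 1, 0, 1)^T — this equals column 5 of H (binary 0101), so error is at position 5.
Correct: flip bit 5 of r = 001010101000100 to get c = 001000101000100.


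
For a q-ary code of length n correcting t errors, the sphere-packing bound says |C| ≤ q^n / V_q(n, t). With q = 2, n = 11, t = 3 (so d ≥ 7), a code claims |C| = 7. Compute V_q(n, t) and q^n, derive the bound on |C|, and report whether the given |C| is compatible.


V_q(n, t) = 232, q^n = 2048, Hamming bound = 8, |C| = 7 ≤ bound (satisfied).

Step 1: Compute V_q(n, t) = Σ_{j=0}^3 C(n, j) (q−1)^j.
  j = 0: C(11,0)·(1)^0 = 1·1 = 1.
  j = 1: C(11,1)·(1)^1 = 11·1 = 11.
  j = 2: C(11,2)·(1)^2 = 55·1 = 55.
  j = 3: C(11,3)·(1)^3 = 165·1 = 165.
  V_q(n, t) = 1 + 11 + 55 + 165 = 232.
Step 2: q^n = 2^11 = 2048.
Step 3: Hamming bound ⌊q^n / V_q(n,t)⌋ = ⌊2048/232⌋ = 8.
Step 4: Compare |C| = 7 to 8: satisfied.
The claimed |C| lies below the Hamming bound.
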